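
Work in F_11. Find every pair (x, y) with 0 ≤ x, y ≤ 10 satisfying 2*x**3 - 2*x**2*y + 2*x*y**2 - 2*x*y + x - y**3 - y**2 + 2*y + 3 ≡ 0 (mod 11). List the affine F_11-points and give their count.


Affine F_11-points: {(1, 9), (3, 8), (3, 9), (3, 10), (5, 9), (7, 7), (8, 2), (9, 5), (10, 0)}; count = 9.

For each of the 121 pairs (x, y) ∈ F_11², evaluate f(x, y) mod 11. Record the zeros.
  x = 0: [0↦3, 1↦3, 2↦6, 3↦6, 4↦8, 5↦6, 6↦5, 7↦10, 8↦4, 9↦3, 10↦1]  zeros at y ∈ ∅
  x = 1: [0↦6, 1↦4, 2↦9, 3↦4, 4↦5, 5↦6, 6↦1, 7↦6, 8↦4, 9↦0, 10↦10]  zeros at y ∈ {9}
  x = 2: [0↦10, 1↦2, 2↦5, 3↦2, 4↦9, 5↦9, 6↦7, 7↦8, 8↦6, 9↦6, 10↦2]  zeros at y ∈ ∅
  x = 3: [0↦5, 1↦9, 2↦6, 3↦1, 4↦10, 5↦5, 6↦2, 7↦6, 8↦0, 9↦0, 10↦0]  zeros at y ∈ {8, 9, 10}
  x = 4: [0↦3, 1↦4, 2↦2, 3↦2, 4↦9, 5↦6, 6↦9, 7↦1, 8↦9, 9↦5, 10↦5]  zeros at y ∈ ∅
  x = 5: [0↦5, 1↦10, 2↦5, 3↦6, 4↦7, 5↦2, 6↦7, 7↦5, 8↦1, 9↦0, 10↦7]  zeros at y ∈ {9}
  x = 6: [0↦1, 1↦6, 2↦5, 3↦3, 4↦5, 5↦5, 6↦8, 7↦8, 8↦10, 9↦8, 10↦7]  zeros at y ∈ ∅
  x = 7: [0↦3, 1↦4, 2↦3, 3↦5, 4↦4, 5↦5, 6↦2, 7↦0, 8↦4, 9↦8, 10↦6]  zeros at y ∈ {7}
  x = 8: [0↦1, 1↦5, 2↦0, 3↦2, 4↦5, 5↦3, 6↦1, 7↦4, 8↦6, 9↦1, 10↦5]  zeros at y ∈ {2}
  x = 9: [0↦7, 1↦10, 2↦8, 3↦6, 4↦9, 5↦0, 6↦6, 7↦10, 8↦6, 9↦10, 10↦5]  zeros at y ∈ {5}
  x = 10: [0↦0, 1↦9, 2↦6, 3↦7, 4↦6, 5↦8, 6↦7, 7↦8, 8↦5, 9↦3, 10↦7]  zeros at y ∈ {0}
Collecting zeros: affine points = {(1, 9), (3, 8), (3, 9), (3, 10), (5, 9), (7, 7), (8, 2), (9, 5), (10, 0)}.
Total count |C(F_11)_aff| = 9.


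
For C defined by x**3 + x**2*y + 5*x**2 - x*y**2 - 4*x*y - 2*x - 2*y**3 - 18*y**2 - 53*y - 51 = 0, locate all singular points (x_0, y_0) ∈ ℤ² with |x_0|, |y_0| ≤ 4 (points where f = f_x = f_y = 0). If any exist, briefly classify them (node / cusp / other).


Singular points: {(-1, -3)}; classification: node.

Compute partial derivatives:
  f_x = 3*x**2 + 2*x*y + 10*x - y**2 - 4*y - 2.
  f_y = x**2 - 2*x*y - 4*x - 6*y**2 - 36*y - 53.
Scan x_0 ∈ {−4, ..., 4}. For each x_0, f_y(x_0, y) is a polynomial in y; find its integer roots y ∈ {−4, ..., 4}, then test f_x and f at those candidates.
  x = -4: f_y(-4, y) = -6*y**2 - 28*y - 21; no integer root y with |y| ≤ 4.
  x = -3: f_y(-3, y) = -6*y**2 - 30*y - 32; no integer root y with |y| ≤ 4.
  x = -2: f_y(-2, y) = -6*y**2 - 32*y - 41; no integer root y with |y| ≤ 4.
  x = -1: f_y(-1, y) = -6*y**2 - 34*y - 48; vanishes at y ∈ {-3}. (-1, -3): f_x = 0, f = 0 — SINGULAR.
  x = 0: f_y(0, y) = -6*y**2 - 36*y - 53; no integer root y with |y| ≤ 4.
  x = 1: f_y(1, y) = -6*y**2 - 38*y - 56; vanishes at y ∈ {-4}. (1, -4): f_x = 3 ≠ 0.
  x = 2: f_y(2, y) = -6*y**2 - 40*y - 57; no integer root y with |y| ≤ 4.
  x = 3: f_y(3, y) = -6*y**2 - 42*y - 56; no integer root y with |y| ≤ 4.
  x = 4: f_y(4, y) = -6*y**2 - 44*y - 53; no integer root y with |y| ≤ 4.
Only singular point on the grid: (-1, -3).
Classify: substitute x = -1 + u, y = -3 + v and expand: f = u**3 + u**2*v - u**2 - u*v**2 - 2*v**3 + v**2.
No constant or linear terms (consistent with a singular point). Quadratic part: -u**2 + v**2. Cubic part: u**3 + u**2*v - u*v**2 - 2*v**3.
The quadratic part v**2 - u**2 = (v − u)(v + u) splits into two distinct linear factors, so there are two distinct tangent lines y − -3 = ±(x − -1) — this is a node (ordinary double point).
Classification: node.


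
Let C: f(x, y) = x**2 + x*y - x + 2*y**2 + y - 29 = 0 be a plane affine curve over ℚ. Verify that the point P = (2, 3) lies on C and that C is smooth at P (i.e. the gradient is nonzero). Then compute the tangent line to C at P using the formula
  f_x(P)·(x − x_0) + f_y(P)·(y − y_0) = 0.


Tangent line at P: 6*x + 15*y - 57 = 0.

Step 1: f(2, 3) = 0, so P lies on C.
Step 2: partial derivatives
  f_x(x, y) = 2*x + y - 1, f_y(x, y) = x + 4*y + 1.
  f_x(P) = 6, f_y(P) = 15 (gradient nonzero, so P is smooth).
Step 3: tangent line at P: 6·(x − 2) + 15·(y − 3) = 0.
Expanding: 6*x + 15*y - 57 = 0.


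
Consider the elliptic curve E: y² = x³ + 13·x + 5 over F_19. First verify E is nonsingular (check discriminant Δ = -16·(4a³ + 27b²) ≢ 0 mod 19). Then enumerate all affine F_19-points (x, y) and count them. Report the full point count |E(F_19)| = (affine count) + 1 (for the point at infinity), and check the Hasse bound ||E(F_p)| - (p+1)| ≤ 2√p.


Affine points = {(0, 9), (0, 10), (1, 0), (2, 1), (2, 18), (4, 8), (4, 11), (5, 9), (5, 10), (11, 4), (11, 15), (14, 9), (14, 10), (17, 3), (17, 16)}; affine count = 15; |E(F_19)| = 16.

Discriminant check: Δ ∝ 4a³ + 27b² = 4·13³ + 27·5² = 4·2197 + 27·25 ≡ 1 (mod 19). Nonzero ⇒ E is nonsingular.
For each x ∈ F_19, compute rhs = x³ + 13·x + 5 mod 19, then count y ∈ F_19 with y² ≡ rhs.
  x = 0: rhs = 5, matching y values: 9, 10 (2 points).
  x = 1: rhs = 0, matching y values: 0 (1 points).
  x = 2: rhs = 1, matching y values: 1, 18 (2 points).
  x = 3: rhs = 14, matching y values: none (0 points).
  x = 4: rhs = 7, matching y values: 8, 11 (2 points).
  x = 5: rhs = 5, matching y values: 9, 10 (2 points).
  x = 6: rhs = 14, matching y values: none (0 points).
  x = 7: rhs = 2, matching y values: none (0 points).
  x = 8: rhs = 13, matching y values: none (0 points).
  x = 9: rhs = 15, matching y values: none (0 points).
  x = 10: rhs = 14, matching y values: none (0 points).
  x = 11: rhs = 16, matching y values: 4, 15 (2 points).
  x = 12: rhs = 8, matching y values: none (0 points).
  x = 13: rhs = 15, matching y values: none (0 points).
  x = 14: rhs = 5, matching y values: 9, 10 (2 points).
  x = 15: rhs = 3, matching y values: none (0 points).
  x = 16: rhs = 15, matching y values: none (0 points).
  x = 17: rhs = 9, matching y values: 3, 16 (2 points).
  x = 18: rhs = 10, matching y values: none (0 points).
Total affine count: 15.
Full point count |E(F_19)| = 15 + 1 = 16.
Hasse bound: |16 − (19+1)| = |-4| = 4 ≤ 2√19 ≈ 8.7178 ✓.


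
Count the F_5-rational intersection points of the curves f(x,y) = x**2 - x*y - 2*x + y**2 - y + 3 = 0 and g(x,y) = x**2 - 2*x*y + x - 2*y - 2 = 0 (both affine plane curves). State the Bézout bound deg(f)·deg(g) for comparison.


Common zeros: {(0, 4)}; count = 1; Bézout bound = 4.

deg(f) = 2, deg(g) = 2, so Bézout bound = 4.
Scan x ∈ F_5. For each x, list the y ∈ F_5 with f(x, y) ≡ 0 and those with g(x, y) ≡ 0 (mod 5); the common zeros in that column are the intersection.
  x = 0: f ≡ 0 at y ∈ {2, 4}; g ≡ 0 at y ∈ {4}; common: {4}.
  x = 1: f ≡ 0 at y ∈ {3, 4}; g ≡ 0 at y ∈ {0}; common: ∅.
  x = 2: f ≡ 0 at y ∈ ∅; g ≡ 0 at y ∈ {4}; common: ∅.
  x = 3: f ≡ 0 at y ∈ ∅; g ≡ 0 at y ∈ {0}; common: ∅.
  x = 4: f ≡ 0 at y ∈ {2, 3}; g ≡ 0 at y ∈ ∅; common: ∅.
Collecting: common zeros = {(0, 4)}, so the count is 1.
Comparison with the Bézout bound: 1 ≤ 4 = deg(f)·deg(g), as expected for curves with no common component (the affine F_5-count falls short of the bound because intersections may lie at infinity, over extension fields, or carry multiplicity).


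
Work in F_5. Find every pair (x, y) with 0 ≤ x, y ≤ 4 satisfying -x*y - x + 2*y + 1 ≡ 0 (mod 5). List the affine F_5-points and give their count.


Affine F_5-points: {(0, 2), (1, 0), (3, 3), (4, 1)}; count = 4.

For each of the 25 pairs (x, y) ∈ F_5², evaluate f(x, y) mod 5. Record the zeros.
  x = 0: [0↦1, 1↦3, 2↦0, 3↦2, 4↦4]  zeros at y ∈ {2}
  x = 1: [0↦0, 1↦1, 2↦2, 3↦3, 4↦4]  zeros at y ∈ {0}
  x = 2: [0↦4, 1↦4, 2↦4, 3↦4, 4↦4]  zeros at y ∈ ∅
  x = 3: [0↦3, 1↦2, 2↦1, 3↦0, 4↦4]  zeros at y ∈ {3}
  x = 4: [0↦2, 1↦0, 2↦3, 3↦1, 4↦4]  zeros at y ∈ {1}
Collecting zeros: affine points = {(0, 2), (1, 0), (3, 3), (4, 1)}.
Total count |C(F_5)_aff| = 4.


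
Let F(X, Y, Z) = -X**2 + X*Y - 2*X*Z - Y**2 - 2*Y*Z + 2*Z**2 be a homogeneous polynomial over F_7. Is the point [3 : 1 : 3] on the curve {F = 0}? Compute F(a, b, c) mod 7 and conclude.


F(3,1,3) ≡ 1 (mod 7); P is NOT on the curve.

Evaluate F(3, 1, 3) term-by-term (mod 7).
  -X**2 ↦ -1·9·1·1 = -9
  X*Y ↦ 1·3·1·1 = 3
  -2*X*Z ↦ -2·3·1·3 = -18
  -Y**2 ↦ -1·1·1·1 = -1
  -2*Y*Z ↦ -2·1·1·3 = -6
  2*Z**2 ↦ 2·1·1·9 = 18
Sum: F(3, 1, 3) = (-9) + (3) + (-18) + (-1) + (-6) + (18) = -13.
Reducing mod 7: -13 ≡ 1 (mod 7).
Since F(a, b, c) ≡ 1 ≠ 0 (mod 7), P does NOT lie on the curve.


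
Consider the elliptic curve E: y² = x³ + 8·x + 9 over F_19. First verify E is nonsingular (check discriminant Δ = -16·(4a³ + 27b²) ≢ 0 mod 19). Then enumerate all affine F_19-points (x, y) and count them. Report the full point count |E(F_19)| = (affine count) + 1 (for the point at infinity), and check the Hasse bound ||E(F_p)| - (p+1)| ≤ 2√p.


Affine points = {(0, 3), (0, 16), (6, 8), (6, 11), (7, 3), (7, 16), (10, 5), (10, 14), (12, 3), (12, 16), (13, 7), (13, 12), (17, 2), (17, 17), (18, 0)}; affine count = 15; |E(F_19)| = 16.

Discriminant check: Δ ∝ 4a³ + 27b² = 4·8³ + 27·9² = 4·512 + 27·81 ≡ 17 (mod 19). Nonzero ⇒ E is nonsingular.
For each x ∈ F_19, compute rhs = x³ + 8·x + 9 mod 19, then count y ∈ F_19 with y² ≡ rhs.
  x = 0: rhs = 9, matching y values: 3, 16 (2 points).
  x = 1: rhs = 18, matching y values: none (0 points).
  x = 2: rhs = 14, matching y values: none (0 points).
  x = 3: rhs = 3, matching y values: none (0 points).
  x = 4: rhs = 10, matching y values: none (0 points).
  x = 5: rhs = 3, matching y values: none (0 points).
  x = 6: rhs = 7, matching y values: 8, 11 (2 points).
  x = 7: rhs = 9, matching y values: 3, 16 (2 points).
  x = 8: rhs = 15, matching y values: none (0 points).
  x = 9: rhs = 12, matching y values: none (0 points).
  x = 10: rhs = 6, matching y values: 5, 14 (2 points).
  x = 11: rhs = 3, matching y values: none (0 points).
  x = 12: rhs = 9, matching y values: 3, 16 (2 points).
  x = 13: rhs = 11, matching y values: 7, 12 (2 points).
  x = 14: rhs = 15, matching y values: none (0 points).
  x = 15: rhs = 8, matching y values: none (0 points).
  x = 16: rhs = 15, matching y values: none (0 points).
  x = 17: rhs = 4, matching y values: 2, 17 (2 points).
  x = 18: rhs = 0, matching y values: 0 (1 points).
Total affine count: 15.
Full point count |E(F_19)| = 15 + 1 = 16.
Hasse bound: |16 − (19+1)| = |-4| = 4 ≤ 2√19 ≈ 8.7178 ✓.


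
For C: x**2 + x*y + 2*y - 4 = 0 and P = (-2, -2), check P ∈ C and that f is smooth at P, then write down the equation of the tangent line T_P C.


Tangent line at P: -6*x - 12 = 0.

Step 1: f(-2, -2) = 0, so P lies on C.
Step 2: partial derivatives
  f_x(x, y) = 2*x + y, f_y(x, y) = x + 2.
  f_x(P) = -6, f_y(P) = 0 (gradient nonzero, so P is smooth).
Step 3: tangent line at P: -6·(x − -2) + 0·(y − -2) = 0.
Expanding: -6*x - 12 = 0.


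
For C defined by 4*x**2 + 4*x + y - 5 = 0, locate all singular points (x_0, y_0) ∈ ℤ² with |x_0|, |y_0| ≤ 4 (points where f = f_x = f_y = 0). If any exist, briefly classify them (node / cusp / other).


No singular points in the scanned grid; C is smooth there.

Compute partial derivatives:
  f_x = 8*x + 4.
  f_y = 1.
f_y = 1 is a nonzero constant, so f_y never vanishes: no point (x, y) can satisfy f = f_x = f_y = 0. In particular no (x, y) ∈ {−4, ..., 4}² is singular; the curve is smooth.


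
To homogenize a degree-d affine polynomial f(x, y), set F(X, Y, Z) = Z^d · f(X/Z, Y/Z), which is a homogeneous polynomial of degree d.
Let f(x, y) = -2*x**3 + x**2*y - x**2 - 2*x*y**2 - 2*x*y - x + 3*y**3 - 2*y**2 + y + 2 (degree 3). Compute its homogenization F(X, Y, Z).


F(X, Y, Z) = -2*X**3 + X**2*Y - X**2*Z - 2*X*Y**2 - 2*X*Y*Z - X*Z**2 + 3*Y**3 - 2*Y**2*Z + Y*Z**2 + 2*Z**3

deg(f) = 3.
Substitute x = X/Z, y = Y/Z into f, then multiply by Z^3.
  monomial -2·x^3·y^0 ↦ -2·X^3·Y^0·Z^0.
  monomial 1·x^2·y^1 ↦ 1·X^2·Y^1·Z^0.
  monomial -1·x^2·y^0 ↦ -1·X^2·Y^0·Z^1.
  monomial -2·x^1·y^2 ↦ -2·X^1·Y^2·Z^0.
  monomial -2·x^1·y^1 ↦ -2·X^1·Y^1·Z^1.
  monomial -1·x^1·y^0 ↦ -1·X^1·Y^0·Z^2.
  monomial 3·x^0·y^3 ↦ 3·X^0·Y^3·Z^0.
  monomial -2·x^0·y^2 ↦ -2·X^0·Y^2·Z^1.
  monomial 1·x^0·y^1 ↦ 1·X^0·Y^1·Z^2.
  monomial 2·x^0·y^0 ↦ 2·X^0·Y^0·Z^3.
Collecting: F(X, Y, Z) = -2*X**3 + X**2*Y - X**2*Z - 2*X*Y**2 - 2*X*Y*Z - X*Z**2 + 3*Y**3 - 2*Y**2*Z + Y*Z**2 + 2*Z**3.


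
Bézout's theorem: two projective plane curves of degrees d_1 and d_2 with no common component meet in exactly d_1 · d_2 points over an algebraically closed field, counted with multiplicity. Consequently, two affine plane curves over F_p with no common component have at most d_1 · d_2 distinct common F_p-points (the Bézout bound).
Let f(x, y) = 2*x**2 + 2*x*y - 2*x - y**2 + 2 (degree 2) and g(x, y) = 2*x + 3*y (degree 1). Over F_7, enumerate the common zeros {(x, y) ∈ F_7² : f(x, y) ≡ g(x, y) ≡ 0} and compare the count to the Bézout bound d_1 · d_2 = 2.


Common zeros: ∅; count = 0; Bézout bound = 2.

deg(f) = 2, deg(g) = 1, so Bézout bound = 2.
Scan x ∈ F_7. For each x, list the y ∈ F_7 with f(x, y) ≡ 0 and those with g(x, y) ≡ 0 (mod 7); the common zeros in that column are the intersection.
  x = 0: f ≡ 0 at y ∈ {3, 4}; g ≡ 0 at y ∈ {0}; common: ∅.
  x = 1: f ≡ 0 at y ∈ ∅; g ≡ 0 at y ∈ {4}; common: ∅.
  x = 2: f ≡ 0 at y ∈ ∅; g ≡ 0 at y ∈ {1}; common: ∅.
  x = 3: f ≡ 0 at y ∈ {0, 6}; g ≡ 0 at y ∈ {5}; common: ∅.
  x = 4: f ≡ 0 at y ∈ {4}; g ≡ 0 at y ∈ {2}; common: ∅.
  x = 5: f ≡ 0 at y ∈ {0, 3}; g ≡ 0 at y ∈ {6}; common: ∅.
  x = 6: f ≡ 0 at y ∈ {6}; g ≡ 0 at y ∈ {3}; common: ∅.
Collecting: common zeros = ∅, so the count is 0.
Comparison with the Bézout bound: 0 ≤ 2 = deg(f)·deg(g), as expected for curves with no common component (the affine F_7-count falls short of the bound because intersections may lie at infinity, over extension fields, or carry multiplicity).


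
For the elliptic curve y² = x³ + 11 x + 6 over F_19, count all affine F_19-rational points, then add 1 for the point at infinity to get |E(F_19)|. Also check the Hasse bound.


Affine points = {(0, 5), (0, 14), (2, 6), (2, 13), (3, 3), (3, 16), (4, 0), (8, 6), (8, 13), (9, 6), (9, 13), (12, 2), (12, 17), (13, 3), (13, 16), (14, 4), (14, 15)}; affine count = 17; |E(F_19)| = 18.

Discriminant check: Δ ∝ 4a³ + 27b² = 4·11³ + 27·6² = 4·1331 + 27·36 ≡ 7 (mod 19). Nonzero ⇒ E is nonsingular.
For each x ∈ F_19, compute rhs = x³ + 11·x + 6 mod 19, then count y ∈ F_19 with y² ≡ rhs.
  x = 0: rhs = 6, matching y values: 5, 14 (2 points).
  x = 1: rhs = 18, matching y values: none (0 points).
  x = 2: rhs = 17, matching y values: 6, 13 (2 points).
  x = 3: rhs = 9, matching y values: 3, 16 (2 points).
  x = 4: rhs = 0, matching y values: 0 (1 points).
  x = 5: rhs = 15, matching y values: none (0 points).
  x = 6: rhs = 3, matching y values: none (0 points).
  x = 7: rhs = 8, matching y values: none (0 points).
  x = 8: rhs = 17, matching y values: 6, 13 (2 points).
  x = 9: rhs = 17, matching y values: 6, 13 (2 points).
  x = 10: rhs = 14, matching y values: none (0 points).
  x = 11: rhs = 14, matching y values: none (0 points).
  x = 12: rhs = 4, matching y values: 2, 17 (2 points).
  x = 13: rhs = 9, matching y values: 3, 16 (2 points).
  x = 14: rhs = 16, matching y values: 4, 15 (2 points).
  x = 15: rhs = 12, matching y values: none (0 points).
  x = 16: rhs = 3, matching y values: none (0 points).
  x = 17: rhs = 14, matching y values: none (0 points).
  x = 18: rhs = 13, matching y values: none (0 points).
Total affine count: 17.
Full point count |E(F_19)| = 17 + 1 = 18.
Hasse bound: |18 − (19+1)| = |-2| = 2 ≤ 2√19 ≈ 8.7178 ✓.


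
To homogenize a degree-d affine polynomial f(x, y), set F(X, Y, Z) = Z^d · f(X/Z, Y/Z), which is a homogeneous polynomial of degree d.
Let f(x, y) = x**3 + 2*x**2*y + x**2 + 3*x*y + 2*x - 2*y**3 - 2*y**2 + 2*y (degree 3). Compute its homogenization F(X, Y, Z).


F(X, Y, Z) = X**3 + 2*X**2*Y + X**2*Z + 3*X*Y*Z + 2*X*Z**2 - 2*Y**3 - 2*Y**2*Z + 2*Y*Z**2

deg(f) = 3.
Substitute x = X/Z, y = Y/Z into f, then multiply by Z^3.
  monomial 1·x^3·y^0 ↦ 1·X^3·Y^0·Z^0.
  monomial 2·x^2·y^1 ↦ 2·X^2·Y^1·Z^0.
  monomial 1·x^2·y^0 ↦ 1·X^2·Y^0·Z^1.
  monomial 3·x^1·y^1 ↦ 3·X^1·Y^1·Z^1.
  monomial 2·x^1·y^0 ↦ 2·X^1·Y^0·Z^2.
  monomial -2·x^0·y^3 ↦ -2·X^0·Y^3·Z^0.
  monomial -2·x^0·y^2 ↦ -2·X^0·Y^2·Z^1.
  monomial 2·x^0·y^1 ↦ 2·X^0·Y^1·Z^2.
Collecting: F(X, Y, Z) = X**3 + 2*X**2*Y + X**2*Z + 3*X*Y*Z + 2*X*Z**2 - 2*Y**3 - 2*Y**2*Z + 2*Y*Z**2.


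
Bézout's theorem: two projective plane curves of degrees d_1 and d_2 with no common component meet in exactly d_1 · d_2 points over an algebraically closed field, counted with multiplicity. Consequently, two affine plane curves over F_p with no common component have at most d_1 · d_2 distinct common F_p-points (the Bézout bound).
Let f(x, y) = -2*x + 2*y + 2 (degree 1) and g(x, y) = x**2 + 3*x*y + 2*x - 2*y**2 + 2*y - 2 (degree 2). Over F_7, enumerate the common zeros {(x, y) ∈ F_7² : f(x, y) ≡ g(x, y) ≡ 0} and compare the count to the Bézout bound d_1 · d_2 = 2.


Common zeros: ∅; count = 0; Bézout bound = 2.

deg(f) = 1, deg(g) = 2, so Bézout bound = 2.
Scan x ∈ F_7. For each x, list the y ∈ F_7 with f(x, y) ≡ 0 and those with g(x, y) ≡ 0 (mod 7); the common zeros in that column are the intersection.
  x = 0: f ≡ 0 at y ∈ {6}; g ≡ 0 at y ∈ {3, 5}; common: ∅.
  x = 1: f ≡ 0 at y ∈ {0}; g ≡ 0 at y ∈ ∅; common: ∅.
  x = 2: f ≡ 0 at y ∈ {1}; g ≡ 0 at y ∈ {2}; common: ∅.
  x = 3: f ≡ 0 at y ∈ {2}; g ≡ 0 at y ∈ {3, 6}; common: ∅.
  x = 4: f ≡ 0 at y ∈ {3}; g ≡ 0 at y ∈ {2, 5}; common: ∅.
  x = 5: f ≡ 0 at y ∈ {4}; g ≡ 0 at y ∈ {6}; common: ∅.
  x = 6: f ≡ 0 at y ∈ {5}; g ≡ 0 at y ∈ ∅; common: ∅.
Collecting: common zeros = ∅, so the count is 0.
Comparison with the Bézout bound: 0 ≤ 2 = deg(f)·deg(g), as expected for curves with no common component (the affine F_7-count falls short of the bound because intersections may lie at infinity, over extension fields, or carry multiplicity).


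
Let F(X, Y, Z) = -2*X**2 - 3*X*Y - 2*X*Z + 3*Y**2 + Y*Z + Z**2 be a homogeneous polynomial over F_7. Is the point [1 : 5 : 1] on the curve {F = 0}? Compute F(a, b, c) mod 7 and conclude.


F(1,5,1) ≡ 6 (mod 7); P is NOT on the curve.

Evaluate F(1, 5, 1) term-by-term (mod 7).
  -2*X**2 ↦ -2·1·1·1 = -2
  -3*X*Y ↦ -3·1·5·1 = -15
  -2*X*Z ↦ -2·1·1·1 = -2
  3*Y**2 ↦ 3·1·25·1 = 75
  Y*Z ↦ 1·1·5·1 = 5
  Z**2 ↦ 1·1·1·1 = 1
Sum: F(1, 5, 1) = (-2) + (-15) + (-2) + (75) + (5) + (1) = 62.
Reducing mod 7: 62 ≡ 6 (mod 7).
Since F(a, b, c) ≡ 6 ≠ 0 (mod 7), P does NOT lie on the curve.


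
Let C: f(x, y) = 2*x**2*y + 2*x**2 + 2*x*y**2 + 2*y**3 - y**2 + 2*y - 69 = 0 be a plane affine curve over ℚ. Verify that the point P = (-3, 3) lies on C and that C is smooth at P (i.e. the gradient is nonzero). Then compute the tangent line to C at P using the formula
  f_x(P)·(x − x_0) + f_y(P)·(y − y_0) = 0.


Tangent line at P: -30*x + 32*y - 186 = 0.

Step 1: f(-3, 3) = 0, so P lies on C.
Step 2: partial derivatives
  f_x(x, y) = 4*x*y + 4*x + 2*y**2, f_y(x, y) = 2*x**2 + 4*x*y + 6*y**2 - 2*y + 2.
  f_x(P) = -30, f_y(P) = 32 (gradient nonzero, so P is smooth).
Step 3: tangent line at P: -30·(x − -3) + 32·(y − 3) = 0.
Expanding: -30*x + 32*y - 186 = 0.


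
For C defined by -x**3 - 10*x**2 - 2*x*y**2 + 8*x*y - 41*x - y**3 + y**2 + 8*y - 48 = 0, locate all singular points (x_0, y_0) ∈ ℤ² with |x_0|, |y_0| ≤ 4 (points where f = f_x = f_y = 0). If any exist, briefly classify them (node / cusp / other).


Singular points: {(-3, 2)}; classification: node.

Compute partial derivatives:
  f_x = -3*x**2 - 20*x - 2*y**2 + 8*y - 41.
  f_y = -4*x*y + 8*x - 3*y**2 + 2*y + 8.
Scan x_0 ∈ {−4, ..., 4}. For each x_0, f_y(x_0, y) is a polynomial in y; find its integer roots y ∈ {−4, ..., 4}, then test f_x and f at those candidates.
  x = -4: f_y(-4, y) = -3*y**2 + 18*y - 24; vanishes at y ∈ {2, 4}. (-4, 2): f_x = -1 ≠ 0; (-4, 4): f_x = -9 ≠ 0.
  x = -3: f_y(-3, y) = -3*y**2 + 14*y - 16; vanishes at y ∈ {2}. (-3, 2): f_x = 0, f = 0 — SINGULAR.
  x = -2: f_y(-2, y) = -3*y**2 + 10*y - 8; vanishes at y ∈ {2}. (-2, 2): f_x = -5 ≠ 0.
  x = -1: f_y(-1, y) = -3*y**2 + 6*y; vanishes at y ∈ {0, 2}. (-1, 0): f_x = -24 ≠ 0; (-1, 2): f_x = -16 ≠ 0.
  x = 0: f_y(0, y) = -3*y**2 + 2*y + 8; vanishes at y ∈ {2}. (0, 2): f_x = -33 ≠ 0.
  x = 1: f_y(1, y) = -3*y**2 - 2*y + 16; vanishes at y ∈ {2}. (1, 2): f_x = -56 ≠ 0.
  x = 2: f_y(2, y) = -3*y**2 - 6*y + 24; vanishes at y ∈ {-4, 2}. (2, -4): f_x = -157 ≠ 0; (2, 2): f_x = -85 ≠ 0.
  x = 3: f_y(3, y) = -3*y**2 - 10*y + 32; vanishes at y ∈ {2}. (3, 2): f_x = -120 ≠ 0.
  x = 4: f_y(4, y) = -3*y**2 - 14*y + 40; vanishes at y ∈ {2}. (4, 2): f_x = -161 ≠ 0.
Only singular point on the grid: (-3, 2).
Classify: substitute x = -3 + u, y = 2 + v and expand: f = -u**3 - u**2 - 2*u*v**2 - v**3 + v**2.
No constant or linear terms (consistent with a singular point). Quadratic part: -u**2 + v**2. Cubic part: -u**3 - 2*u*v**2 - v**3.
The quadratic part v**2 - u**2 = (v − u)(v + u) splits into two distinct linear factors, so there are two distinct tangent lines y − 2 = ±(x − -3) — this is a node (ordinary double point).
Classification: node.


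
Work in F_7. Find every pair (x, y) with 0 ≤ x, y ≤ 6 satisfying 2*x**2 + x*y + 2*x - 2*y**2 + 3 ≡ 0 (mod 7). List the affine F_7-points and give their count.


Affine F_7-points: {(1, 0), (1, 4), (3, 1), (3, 4), (5, 0), (5, 6), (6, 1), (6, 2)}; count = 8.

For each of the 49 pairs (x, y) ∈ F_7², evaluate f(x, y) mod 7. Record the zeros.
  x = 0: [0↦3, 1↦1, 2↦2, 3↦6, 4↦6, 5↦2, 6↦1]  zeros at y ∈ ∅
  x = 1: [0↦0, 1↦6, 2↦1, 3↦6, 4↦0, 5↦4, 6↦4]  zeros at y ∈ {0, 4}
  x = 2: [0↦1, 1↦1, 2↦4, 3↦3, 4↦5, 5↦3, 6↦4]  zeros at y ∈ ∅
  x = 3: [0↦6, 1↦0, 2↦4, 3↦4, 4↦0, 5↦6, 6↦1]  zeros at y ∈ {1, 4}
  x = 4: [0↦1, 1↦3, 2↦1, 3↦2, 4↦6, 5↦6, 6↦2]  zeros at y ∈ ∅
  x = 5: [0↦0, 1↦3, 2↦2, 3↦4, 4↦2, 5↦3, 6↦0]  zeros at y ∈ {0, 6}
  x = 6: [0↦3, 1↦0, 2↦0, 3↦3, 4↦2, 5↦4, 6↦2]  zeros at y ∈ {1, 2}
Collecting zeros: affine points = {(1, 0), (1, 4), (3, 1), (3, 4), (5, 0), (5, 6), (6, 1), (6, 2)}.
Total count |C(F_7)_aff| = 8.


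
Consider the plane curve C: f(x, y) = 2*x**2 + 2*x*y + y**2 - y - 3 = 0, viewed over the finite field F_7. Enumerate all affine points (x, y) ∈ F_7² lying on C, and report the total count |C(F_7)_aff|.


Affine F_7-points: {(3, 1)}; count = 1.

For each of the 49 pairs (x, y) ∈ F_7², evaluate f(x, y) mod 7. Record the zeros.
  x = 0: [0↦4, 1↦4, 2↦6, 3↦3, 4↦2, 5↦3, 6↦6]  zeros at y ∈ ∅
  x = 1: [0↦6, 1↦1, 2↦5, 3↦4, 4↦5, 5↦1, 6↦6]  zeros at y ∈ ∅
  x = 2: [0↦5, 1↦2, 2↦1, 3↦2, 4↦5, 5↦3, 6↦3]  zeros at y ∈ ∅
  x = 3: [0↦1, 1↦0, 2↦1, 3↦4, 4↦2, 5↦2, 6↦4]  zeros at y ∈ {1}
  x = 4: [0↦1, 1↦2, 2↦5, 3↦3, 4↦3, 5↦5, 6↦2]  zeros at y ∈ ∅
  x = 5: [0↦5, 1↦1, 2↦6, 3↦6, 4↦1, 5↦5, 6↦4]  zeros at y ∈ ∅
  x = 6: [0↦6, 1↦4, 2↦4, 3↦6, 4↦3, 5↦2, 6↦3]  zeros at y ∈ ∅
Collecting zeros: affine points = {(3, 1)}.
Total count |C(F_7)_aff| = 1.


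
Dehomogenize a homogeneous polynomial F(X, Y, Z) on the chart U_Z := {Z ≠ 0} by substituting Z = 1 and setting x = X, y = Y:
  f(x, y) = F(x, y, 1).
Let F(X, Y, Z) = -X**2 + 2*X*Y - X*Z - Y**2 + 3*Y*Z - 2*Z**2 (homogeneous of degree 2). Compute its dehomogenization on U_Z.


f(x, y) = -x**2 + 2*x*y - x - y**2 + 3*y - 2

On U_Z we set Z = 1. Each monomial c·X^i·Y^j·Z^k in F becomes c·x^i·y^j·1^k = c·x^i·y^j.
Substituting Z = 1: F(X, Y, 1) = -x**2 + 2*x*y - x - y**2 + 3*y - 2.
Note: deg(f) ≤ deg(F) = 2; strict inequality happens when F is divisible by Z (lost terms).


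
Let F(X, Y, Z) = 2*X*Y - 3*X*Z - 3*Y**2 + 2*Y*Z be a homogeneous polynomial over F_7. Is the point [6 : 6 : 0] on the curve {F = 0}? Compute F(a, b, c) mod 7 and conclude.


F(6,6,0) ≡ 6 (mod 7); P is NOT on the curve.

Evaluate F(6, 6, 0) term-by-term (mod 7).
  2*X*Y ↦ 2·6·6·1 = 72
  -3*X*Z ↦ -3·6·1·0 = 0
  -3*Y**2 ↦ -3·1·36·1 = -108
  2*Y*Z ↦ 2·1·6·0 = 0
Sum: F(6, 6, 0) = (72) + (0) + (-108) + (0) = -36.
Reducing mod 7: -36 ≡ 6 (mod 7).
Since F(a, b, c) ≡ 6 ≠ 0 (mod 7), P does NOT lie on the curve.


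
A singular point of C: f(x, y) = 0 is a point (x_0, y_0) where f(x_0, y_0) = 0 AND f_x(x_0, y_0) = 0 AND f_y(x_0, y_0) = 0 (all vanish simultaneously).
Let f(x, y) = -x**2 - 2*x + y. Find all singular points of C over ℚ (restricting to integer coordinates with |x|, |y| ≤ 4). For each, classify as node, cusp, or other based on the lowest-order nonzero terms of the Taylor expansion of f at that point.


No singular points in the scanned grid; C is smooth there.

Compute partial derivatives:
  f_x = -2*x - 2.
  f_y = 1.
f_y = 1 is a nonzero constant, so f_y never vanishes: no point (x, y) can satisfy f = f_x = f_y = 0. In particular no (x, y) ∈ {−4, ..., 4}² is singular; the curve is smooth.


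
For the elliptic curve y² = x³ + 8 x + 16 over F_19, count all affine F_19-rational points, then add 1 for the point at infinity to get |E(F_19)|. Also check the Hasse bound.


Affine points = {(0, 4), (0, 15), (1, 5), (1, 14), (4, 6), (4, 13), (7, 4), (7, 15), (9, 0), (12, 4), (12, 15), (17, 7), (17, 12), (18, 8), (18, 11)}; affine count = 15; |E(F_19)| = 16.

Discriminant check: Δ ∝ 4a³ + 27b² = 4·8³ + 27·16² = 4·512 + 27·256 ≡ 11 (mod 19). Nonzero ⇒ E is nonsingular.
For each x ∈ F_19, compute rhs = x³ + 8·x + 16 mod 19, then count y ∈ F_19 with y² ≡ rhs.
  x = 0: rhs = 16, matching y values: 4, 15 (2 points).
  x = 1: rhs = 6, matching y values: 5, 14 (2 points).
  x = 2: rhs = 2, matching y values: none (0 points).
  x = 3: rhs = 10, matching y values: none (0 points).
  x = 4: rhs = 17, matching y values: 6, 13 (2 points).
  x = 5: rhs = 10, matching y values: none (0 points).
  x = 6: rhs = 14, matching y values: none (0 points).
  x = 7: rhs = 16, matching y values: 4, 15 (2 points).
  x = 8: rhs = 3, matching y values: none (0 points).
  x = 9: rhs = 0, matching y values: 0 (1 points).
  x = 10: rhs = 13, matching y values: none (0 points).
  x = 11: rhs = 10, matching y values: none (0 points).
  x = 12: rhs = 16, matching y values: 4, 15 (2 points).
  x = 13: rhs = 18, matching y values: none (0 points).
  x = 14: rhs = 3, matching y values: none (0 points).
  x = 15: rhs = 15, matching y values: none (0 points).
  x = 16: rhs = 3, matching y values: none (0 points).
  x = 17: rhs = 11, matching y values: 7, 12 (2 points).
  x = 18: rhs = 7, matching y values: 8, 11 (2 points).
Total affine count: 15.
Full point count |E(F_19)| = 15 + 1 = 16.
Hasse bound: |16 − (19+1)| = |-4| = 4 ≤ 2√19 ≈ 8.7178 ✓.


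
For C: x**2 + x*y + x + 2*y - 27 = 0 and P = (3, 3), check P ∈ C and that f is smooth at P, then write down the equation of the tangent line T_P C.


Tangent line at P: 10*x + 5*y - 45 = 0.

Step 1: f(3, 3) = 0, so P lies on C.
Step 2: partial derivatives
  f_x(x, y) = 2*x + y + 1, f_y(x, y) = x + 2.
  f_x(P) = 10, f_y(P) = 5 (gradient nonzero, so P is smooth).
Step 3: tangent line at P: 10·(x − 3) + 5·(y − 3) = 0.
Expanding: 10*x + 5*y - 45 = 0.


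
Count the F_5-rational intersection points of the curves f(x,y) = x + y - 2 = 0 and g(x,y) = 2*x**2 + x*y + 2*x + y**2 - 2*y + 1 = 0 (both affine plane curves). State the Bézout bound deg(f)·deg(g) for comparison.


Common zeros: {(1, 1), (3, 4)}; count = 2; Bézout bound = 2.

deg(f) = 1, deg(g) = 2, so Bézout bound = 2.
Scan x ∈ F_5. For each x, list the y ∈ F_5 with f(x, y) ≡ 0 and those with g(x, y) ≡ 0 (mod 5); the common zeros in that column are the intersection.
  x = 0: f ≡ 0 at y ∈ {2}; g ≡ 0 at y ∈ {1}; common: ∅.
  x = 1: f ≡ 0 at y ∈ {1}; g ≡ 0 at y ∈ {0, 1}; common: {1}.
  x = 2: f ≡ 0 at y ∈ {0}; g ≡ 0 at y ∈ ∅; common: ∅.
  x = 3: f ≡ 0 at y ∈ {4}; g ≡ 0 at y ∈ {0, 4}; common: {4}.
  x = 4: f ≡ 0 at y ∈ {3}; g ≡ 0 at y ∈ {4}; common: ∅.
Collecting: common zeros = {(1, 1), (3, 4)}, so the count is 2.
Comparison with the Bézout bound: 2 ≤ 2 = deg(f)·deg(g), as expected for curves with no common component (the bound is attained).


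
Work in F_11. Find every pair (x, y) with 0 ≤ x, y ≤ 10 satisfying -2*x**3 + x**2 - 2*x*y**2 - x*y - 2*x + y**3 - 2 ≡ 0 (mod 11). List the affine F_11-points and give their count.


Affine F_11-points: {(0, 7), (2, 3), (4, 2), (4, 8), (4, 9), (5, 9), (6, 2), (7, 2), (7, 5), (7, 7), (8, 1), (8, 6), (8, 9), (9, 0), (10, 6), (10, 7)}; count = 16.

For each of the 121 pairs (x, y) ∈ F_11², evaluate f(x, y) mod 11. Record the zeros.
  x = 0: [0↦9, 1↦10, 2↦6, 3↦3, 4↦7, 5↦2, 6↦5, 7↦0, 8↦4, 9↦1, 10↦8]  zeros at y ∈ {7}
  x = 1: [0↦6, 1↦4, 2↦4, 3↦1, 4↦1, 5↦10, 6↦1, 7↦2, 8↦8, 9↦3, 10↦4]  zeros at y ∈ ∅
  x = 2: [0↦4, 1↦10, 2↦3, 3↦0, 4↦7, 5↦8, 6↦9, 7↦5, 8↦2, 9↦6, 10↦1]  zeros at y ∈ {3}
  x = 3: [0↦2, 1↦5, 2↦2, 3↦10, 4↦2, 5↦6, 6↦6, 7↦8, 8↦7, 9↦9, 10↦9]  zeros at y ∈ ∅
  x = 4: [0↦10, 1↦10, 2↦0, 3↦8, 4↦7, 5↦3, 6↦2, 7↦10, 8↦0, 9↦0, 10↦5]  zeros at y ∈ {2, 8, 9}
  x = 5: [0↦5, 1↦2, 2↦7, 3↦4, 4↦10, 5↦9, 6↦7, 7↦10, 8↦2, 9↦0, 10↦10]  zeros at y ∈ {9}
  x = 6: [0↦8, 1↦2, 2↦0, 3↦8, 4↦10, 5↦1, 6↦9, 7↦7, 8↦1, 9↦8, 10↦1]  zeros at y ∈ {2}
  x = 7: [0↦7, 1↦9, 2↦0, 3↦8, 4↦6, 5↦0, 6↦7, 7↦0, 8↦7, 9↦1, 10↦10]  zeros at y ∈ {2, 5, 7}
  x = 8: [0↦1, 1↦0, 2↦6, 3↦3, 4↦8, 5↦5, 6↦0, 7↦10, 8↦8, 9↦0, 10↦3]  zeros at y ∈ {1, 6, 9}
  x = 9: [0↦0, 1↦7, 2↦6, 3↦3, 4↦4, 5↦4, 6↦9, 7↦3, 8↦3, 9↦4, 10↦1]  zeros at y ∈ {0}
  x = 10: [0↦3, 1↦7, 2↦10, 3↦7, 4↦4, 5↦7, 6↦0, 7↦0, 8↦2, 9↦1, 10↦3]  zeros at y ∈ {6, 7}
Collecting zeros: affine points = {(0, 7), (2, 3), (4, 2), (4, 8), (4, 9), (5, 9), (6, 2), (7, 2), (7, 5), (7, 7), (8, 1), (8, 6), (8, 9), (9, 0), (10, 6), (10, 7)}.
Total count |C(F_11)_aff| = 16.


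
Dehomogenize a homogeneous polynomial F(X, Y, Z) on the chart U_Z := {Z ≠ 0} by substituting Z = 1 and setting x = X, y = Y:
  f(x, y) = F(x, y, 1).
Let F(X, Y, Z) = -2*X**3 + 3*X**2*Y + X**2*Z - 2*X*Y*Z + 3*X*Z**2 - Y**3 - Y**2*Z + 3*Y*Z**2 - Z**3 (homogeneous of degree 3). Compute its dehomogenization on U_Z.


f(x, y) = -2*x**3 + 3*x**2*y + x**2 - 2*x*y + 3*x - y**3 - y**2 + 3*y - 1

On U_Z we set Z = 1. Each monomial c·X^i·Y^j·Z^k in F becomes c·x^i·y^j·1^k = c·x^i·y^j.
Substituting Z = 1: F(X, Y, 1) = -2*x**3 + 3*x**2*y + x**2 - 2*x*y + 3*x - y**3 - y**2 + 3*y - 1.
Note: deg(f) ≤ deg(F) = 3; strict inequality happens when F is divisible by Z (lost terms).


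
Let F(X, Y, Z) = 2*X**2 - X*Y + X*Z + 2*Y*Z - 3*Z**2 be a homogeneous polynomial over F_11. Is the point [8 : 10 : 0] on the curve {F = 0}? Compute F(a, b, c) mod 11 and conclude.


F(8,10,0) ≡ 4 (mod 11); P is NOT on the curve.

Evaluate F(8, 10, 0) term-by-term (mod 11).
  2*X**2 ↦ 2·64·1·1 = 128
  -X*Y ↦ -1·8·10·1 = -80
  X*Z ↦ 1·8·1·0 = 0
  2*Y*Z ↦ 2·1·10·0 = 0
  -3*Z**2 ↦ -3·1·1·0 = 0
Sum: F(8, 10, 0) = (128) + (-80) + (0) + (0) + (0) = 48.
Reducing mod 11: 48 ≡ 4 (mod 11).
Since F(a, b, c) ≡ 4 ≠ 0 (mod 11), P does NOT lie on the curve.


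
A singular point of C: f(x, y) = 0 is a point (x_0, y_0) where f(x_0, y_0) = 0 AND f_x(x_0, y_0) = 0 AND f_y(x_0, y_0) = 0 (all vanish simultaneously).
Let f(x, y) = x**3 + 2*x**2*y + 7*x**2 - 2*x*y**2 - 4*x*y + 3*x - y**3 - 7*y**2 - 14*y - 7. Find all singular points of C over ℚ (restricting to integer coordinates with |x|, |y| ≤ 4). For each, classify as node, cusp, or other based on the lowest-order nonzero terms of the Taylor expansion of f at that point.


Singular points: {(-1, -2)}; classification: cusp.

Compute partial derivatives:
  f_x = 3*x**2 + 4*x*y + 14*x - 2*y**2 - 4*y + 3.
  f_y = 2*x**2 - 4*x*y - 4*x - 3*y**2 - 14*y - 14.
Scan x_0 ∈ {−4, ..., 4}. For each x_0, f_y(x_0, y) is a polynomial in y; find its integer roots y ∈ {−4, ..., 4}, then test f_x and f at those candidates.
  x = -4: f_y(-4, y) = -3*y**2 + 2*y + 34; no integer root y with |y| ≤ 4.
  x = -3: f_y(-3, y) = -3*y**2 - 2*y + 16; vanishes at y ∈ {2}. (-3, 2): f_x = -52 ≠ 0.
  x = -2: f_y(-2, y) = -3*y**2 - 6*y + 2; no integer root y with |y| ≤ 4.
  x = -1: f_y(-1, y) = -3*y**2 - 10*y - 8; vanishes at y ∈ {-2}. (-1, -2): f_x = 0, f = 0 — SINGULAR.
  x = 0: f_y(0, y) = -3*y**2 - 14*y - 14; no integer root y with |y| ≤ 4.
  x = 1: f_y(1, y) = -3*y**2 - 18*y - 16; no integer root y with |y| ≤ 4.
  x = 2: f_y(2, y) = -3*y**2 - 22*y - 14; no integer root y with |y| ≤ 4.
  x = 3: f_y(3, y) = -3*y**2 - 26*y - 8; no integer root y with |y| ≤ 4.
  x = 4: f_y(4, y) = -3*y**2 - 30*y + 2; no integer root y with |y| ≤ 4.
Only singular point on the grid: (-1, -2).
Classify: substitute x = -1 + u, y = -2 + v and expand: f = u**3 + 2*u**2*v - 2*u*v**2 - v**3 + v**2.
No constant or linear terms (consistent with a singular point). Quadratic part: v**2. Cubic part: u**3 + 2*u**2*v - 2*u*v**2 - v**3.
The quadratic part v**2 is a perfect square, so there is a single (double) tangent line v = 0, i.e. y = -2. Restricting the cubic part to that line (v = 0) leaves u**3 ≠ 0, so f is not divisible by v and the branch is v² ≈ -u**3 to lowest order — this is a cusp.
Classification: cusp.


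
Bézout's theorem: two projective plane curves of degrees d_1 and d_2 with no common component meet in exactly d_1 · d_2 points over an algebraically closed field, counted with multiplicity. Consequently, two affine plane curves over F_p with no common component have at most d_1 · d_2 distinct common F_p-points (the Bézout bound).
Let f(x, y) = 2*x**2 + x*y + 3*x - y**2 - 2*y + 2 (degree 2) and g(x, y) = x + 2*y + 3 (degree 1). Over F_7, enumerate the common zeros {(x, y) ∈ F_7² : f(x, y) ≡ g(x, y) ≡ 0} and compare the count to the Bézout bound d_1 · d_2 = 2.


Common zeros: ∅; count = 0; Bézout bound = 2.

deg(f) = 2, deg(g) = 1, so Bézout bound = 2.
Scan x ∈ F_7. For each x, list the y ∈ F_7 with f(x, y) ≡ 0 and those with g(x, y) ≡ 0 (mod 7); the common zeros in that column are the intersection.
  x = 0: f ≡ 0 at y ∈ ∅; g ≡ 0 at y ∈ {2}; common: ∅.
  x = 1: f ≡ 0 at y ∈ {0, 6}; g ≡ 0 at y ∈ {5}; common: ∅.
  x = 2: f ≡ 0 at y ∈ {3, 4}; g ≡ 0 at y ∈ {1}; common: ∅.
  x = 3: f ≡ 0 at y ∈ ∅; g ≡ 0 at y ∈ {4}; common: ∅.
  x = 4: f ≡ 0 at y ∈ ∅; g ≡ 0 at y ∈ {0}; common: ∅.
  x = 5: f ≡ 0 at y ∈ {4, 6}; g ≡ 0 at y ∈ {3}; common: ∅.
  x = 6: f ≡ 0 at y ∈ ∅; g ≡ 0 at y ∈ {6}; common: ∅.
Collecting: common zeros = ∅, so the count is 0.
Comparison with the Bézout bound: 0 ≤ 2 = deg(f)·deg(g), as expected for curves with no common component (the affine F_7-count falls short of the bound because intersections may lie at infinity, over extension fields, or carry multiplicity).


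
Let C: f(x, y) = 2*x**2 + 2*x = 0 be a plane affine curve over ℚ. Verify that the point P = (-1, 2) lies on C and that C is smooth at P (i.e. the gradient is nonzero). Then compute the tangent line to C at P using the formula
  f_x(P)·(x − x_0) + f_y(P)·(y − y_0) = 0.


Tangent line at P: -2*x - 2 = 0.

Step 1: f(-1, 2) = 0, so P lies on C.
Step 2: partial derivatives
  f_x(x, y) = 4*x + 2, f_y(x, y) = 0.
  f_x(P) = -2, f_y(P) = 0 (gradient nonzero, so P is smooth).
Step 3: tangent line at P: -2·(x − -1) + 0·(y − 2) = 0.
Expanding: -2*x - 2 = 0.


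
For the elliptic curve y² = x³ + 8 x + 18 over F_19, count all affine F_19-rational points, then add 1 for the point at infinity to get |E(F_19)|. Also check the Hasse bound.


Affine points = {(2, 2), (2, 17), (4, 0), (6, 4), (6, 15), (8, 9), (8, 10), (13, 1), (13, 18), (14, 9), (14, 10), (15, 6), (15, 13), (16, 9), (16, 10), (18, 3), (18, 16)}; affine count = 17; |E(F_19)| = 18.

Discriminant check: Δ ∝ 4a³ + 27b² = 4·8³ + 27·18² = 4·512 + 27·324 ≡ 4 (mod 19). Nonzero ⇒ E is nonsingular.
For each x ∈ F_19, compute rhs = x³ + 8·x + 18 mod 19, then count y ∈ F_19 with y² ≡ rhs.
  x = 0: rhs = 18, matching y values: none (0 points).
  x = 1: rhs = 8, matching y values: none (0 points).
  x = 2: rhs = 4, matching y values: 2, 17 (2 points).
  x = 3: rhs = 12, matching y values: none (0 points).
  x = 4: rhs = 0, matching y values: 0 (1 points).
  x = 5: rhs = 12, matching y values: none (0 points).
  x = 6: rhs = 16, matching y values: 4, 15 (2 points).
  x = 7: rhs = 18, matching y values: none (0 points).
  x = 8: rhs = 5, matching y values: 9, 10 (2 points).
  x = 9: rhs = 2, matching y values: none (0 points).
  x = 10: rhs = 15, matching y values: none (0 points).
  x = 11: rhs = 12, matching y values: none (0 points).
  x = 12: rhs = 18, matching y values: none (0 points).
  x = 13: rhs = 1, matching y values: 1, 18 (2 points).
  x = 14: rhs = 5, matching y values: 9, 10 (2 points).
  x = 15: rhs = 17, matching y values: 6, 13 (2 points).
  x = 16: rhs = 5, matching y values: 9, 10 (2 points).
  x = 17: rhs = 13, matching y values: none (0 points).
  x = 18: rhs = 9, matching y values: 3, 16 (2 points).
Total affine count: 17.
Full point count |E(F_19)| = 17 + 1 = 18.
Hasse bound: |18 − (19+1)| = |-2| = 2 ≤ 2√19 ≈ 8.7178 ✓.


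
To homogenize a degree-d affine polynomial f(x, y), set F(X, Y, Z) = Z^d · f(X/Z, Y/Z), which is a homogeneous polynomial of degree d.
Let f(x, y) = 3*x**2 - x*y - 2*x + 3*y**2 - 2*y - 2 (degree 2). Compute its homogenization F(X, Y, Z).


F(X, Y, Z) = 3*X**2 - X*Y - 2*X*Z + 3*Y**2 - 2*Y*Z - 2*Z**2

deg(f) = 2.
Substitute x = X/Z, y = Y/Z into f, then multiply by Z^2.
  monomial 3·x^2·y^0 ↦ 3·X^2·Y^0·Z^0.
  monomial -1·x^1·y^1 ↦ -1·X^1·Y^1·Z^0.
  monomial -2·x^1·y^0 ↦ -2·X^1·Y^0·Z^1.
  monomial 3·x^0·y^2 ↦ 3·X^0·Y^2·Z^0.
  monomial -2·x^0·y^1 ↦ -2·X^0·Y^1·Z^1.
  monomial -2·x^0·y^0 ↦ -2·X^0·Y^0·Z^2.
Collecting: F(X, Y, Z) = 3*X**2 - X*Y - 2*X*Z + 3*Y**2 - 2*Y*Z - 2*Z**2.


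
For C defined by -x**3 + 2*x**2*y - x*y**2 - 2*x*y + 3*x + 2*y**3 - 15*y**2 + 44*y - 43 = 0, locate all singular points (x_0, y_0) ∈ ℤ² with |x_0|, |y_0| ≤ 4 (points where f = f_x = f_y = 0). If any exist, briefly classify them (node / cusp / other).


Singular points: {(2, 3)}; classification: cusp.

Compute partial derivatives:
  f_x = -3*x**2 + 4*x*y - y**2 - 2*y + 3.
  f_y = 2*x**2 - 2*x*y - 2*x + 6*y**2 - 30*y + 44.
Scan x_0 ∈ {−4, ..., 4}. For each x_0, f_y(x_0, y) is a polynomial in y; find its integer roots y ∈ {−4, ..., 4}, then test f_x and f at those candidates.
  x = -4: f_y(-4, y) = 6*y**2 - 22*y + 84; no integer root y with |y| ≤ 4.
  x = -3: f_y(-3, y) = 6*y**2 - 24*y + 68; no integer root y with |y| ≤ 4.
  x = -2: f_y(-2, y) = 6*y**2 - 26*y + 56; no integer root y with |y| ≤ 4.
  x = -1: f_y(-1, y) = 6*y**2 - 28*y + 48; no integer root y with |y| ≤ 4.
  x = 0: f_y(0, y) = 6*y**2 - 30*y + 44; no integer root y with |y| ≤ 4.
  x = 1: f_y(1, y) = 6*y**2 - 32*y + 44; no integer root y with |y| ≤ 4.
  x = 2: f_y(2, y) = 6*y**2 - 34*y + 48; vanishes at y ∈ {3}. (2, 3): f_x = 0, f = 0 — SINGULAR.
  x = 3: f_y(3, y) = 6*y**2 - 36*y + 56; no integer root y with |y| ≤ 4.
  x = 4: f_y(4, y) = 6*y**2 - 38*y + 68; no integer root y with |y| ≤ 4.
Only singular point on the grid: (2, 3).
Classify: substitute x = 2 + u, y = 3 + v and expand: f = -u**3 + 2*u**2*v - u*v**2 + 2*v**3 + v**2.
No constant or linear terms (consistent with a singular point). Quadratic part: v**2. Cubic part: -u**3 + 2*u**2*v - u*v**2 + 2*v**3.
The quadratic part v**2 is a perfect square, so there is a single (double) tangent line v = 0, i.e. y = 3. Restricting the cubic part to that line (v = 0) leaves -u**3 ≠ 0, so f is not divisible by v and the branch is v² ≈ u**3 to lowest order — this is a cusp.
Classification: cusp.
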